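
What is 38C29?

163011640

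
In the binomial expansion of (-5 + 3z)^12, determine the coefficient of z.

The general term is C(12,j)·(-5)^j·(3z)^(12-j); the z^1 term has j = 11.
C(12,11) = 12.
Coefficient = C(12,11) · (-5)^11 · 3^1 = 12 · (-48828125) · 3 = -1757812500.

-1757812500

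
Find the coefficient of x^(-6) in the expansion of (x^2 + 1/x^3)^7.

General term: C(7,j)·(x^2)^j·(1/x^3)^(7-j), with x-exponent 2j − 3(7−j) = 5j − 21.
Set 5j − 21 = -6: j = 3.
C(7,3) = 35; 1^3 = 1; 1^4 = 1.
Coefficient = 35 · 1 · 1 = 35.

35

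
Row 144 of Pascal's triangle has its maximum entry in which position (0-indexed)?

72

C(144,m) is maximized at m = 144/2 = 72.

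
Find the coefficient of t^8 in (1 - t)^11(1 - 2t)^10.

3892485

Coefficient of t^8 = Σ_{j} C(11,j)·(-1)^j·C(10,8-j)·(-2)^(8-j) for j from 0 to 8.
= 11520 + 168960 + 739200 + 1330560 + 1108800 + 443520 + 83160 + 6600 + 165 = 3892485.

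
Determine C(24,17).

346104

C(24,17) = C(24,7) by symmetry.
C(24,7) = (24·23·22·21·20·19·18) / 7! = 1744364160 / 5040 = 346104.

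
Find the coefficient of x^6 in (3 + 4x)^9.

9289728

The general term is C(9,j)·(3)^j·(4x)^(9-j); the x^6 term has j = 3.
C(9,3) = 84.
Coefficient = C(9,3) · 3^3 · 4^6 = 84 · 27 · 4096 = 9289728.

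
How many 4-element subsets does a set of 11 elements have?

330

C(11,4) = (11·10·9·8) / 4! = 7920 / 24 = 330.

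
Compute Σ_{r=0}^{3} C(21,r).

1562

1 + 21 + 210 + 1330 = 1562.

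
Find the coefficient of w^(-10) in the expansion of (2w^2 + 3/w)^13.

General term: C(13,j)·(2w^2)^j·(3/w)^(13-j), with w-exponent 2j − 1(13−j) = 3j − 13.
Set 3j − 13 = -10: j = 1.
C(13,1) = 13; 2^1 = 2; 3^12 = 531441.
Coefficient = 13 · 2 · 531441 = 13817466.

13817466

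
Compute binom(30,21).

14307150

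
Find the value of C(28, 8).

C(28,8) = (28·27·26·25·24·23·22·21) / 8! = 125318793600 / 40320 = 3108105.

3108105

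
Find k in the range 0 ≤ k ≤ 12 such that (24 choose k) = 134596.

6

C(24,k) increases on 0 ≤ k ≤ 12. C(24,5) = 42504 and C(24,6) = 134596, so k = 6.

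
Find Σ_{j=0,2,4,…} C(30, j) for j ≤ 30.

536870912

Half of (1+1)^30 + (1−1)^30 gives the even-index sum: 2^29 = 536870912.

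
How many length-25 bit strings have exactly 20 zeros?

Choose the 20 positions: C(25,20) = 53130.

53130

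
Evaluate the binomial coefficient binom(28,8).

3108105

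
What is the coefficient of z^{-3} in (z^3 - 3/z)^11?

-1082565

General term: C(11,j)·(z^3)^j·(-3/z)^(11-j), with z-exponent 3j − 1(11−j) = 4j − 11.
Set 4j − 11 = -3: j = 2.
C(11,2) = 55; 1^2 = 1; (-3)^9 = -19683.
Coefficient = 55 · 1 · (-19683) = -1082565.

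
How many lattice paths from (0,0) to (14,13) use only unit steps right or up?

20058300

Each path is a sequence of 27 steps with 14 rights: C(27,14) = 20058300.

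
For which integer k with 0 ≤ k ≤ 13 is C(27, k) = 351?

C(27,k) increases on 0 ≤ k ≤ 13. C(27,1) = 27 and C(27,2) = 351, so k = 2.

2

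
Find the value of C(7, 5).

21

C(7,5) = C(7,2) by symmetry.
C(7,2) = (7·6) / 2! = 42 / 2 = 21.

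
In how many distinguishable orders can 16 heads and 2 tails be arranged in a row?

153

Choose positions for the heads: C(18,16) = 153.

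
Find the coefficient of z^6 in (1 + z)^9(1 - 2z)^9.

Coefficient of z^6 = Σ_{j} C(9,j)·1^j·C(9,6-j)·(-2)^(6-j) for j from 0 to 6.
= 5376 + (-36288) + 72576 + (-56448) + 18144 + (-2268) + 84 = 1176.

1176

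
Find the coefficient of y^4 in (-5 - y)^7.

-4375

The general term is C(7,j)·(-5)^j·(-y)^(7-j); the y^4 term has j = 3.
C(7,3) = 35.
Coefficient = C(7,3) · (-5)^3 = 35 · (-125) = -4375.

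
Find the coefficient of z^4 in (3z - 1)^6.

The general term is C(6,j)·(3z)^j·(-1)^(6-j); the z^4 term has j = 4.
C(6,4) = 15.
Coefficient = C(6,4) · 3^4 = 15 · 81 = 1215.

1215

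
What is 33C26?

4272048

C(33,26) = C(33,7) by symmetry.
C(33,7) = (33·32·31·30·29·28·27) / 7! = 21531121920 / 5040 = 4272048.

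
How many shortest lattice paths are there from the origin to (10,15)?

3268760

Each path is a sequence of 25 steps with 10 rights: C(25,10) = 3268760.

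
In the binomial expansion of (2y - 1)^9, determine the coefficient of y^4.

The general term is C(9,j)·(2y)^j·(-1)^(9-j); the y^4 term has j = 4.
C(9,4) = 126.
Coefficient = C(9,4) · 2^4 · (-1)^5 = 126 · 16 · (-1) = -2016.

-2016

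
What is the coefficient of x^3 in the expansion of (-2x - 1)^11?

The general term is C(11,j)·(-2x)^j·(-1)^(11-j); the x^3 term has j = 3.
C(11,3) = 165.
Coefficient = C(11,3) · (-2)^3 = 165 · (-8) = -1320.

-1320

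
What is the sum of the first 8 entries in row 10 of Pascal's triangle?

968

1 + 10 + 45 + 120 + 210 + 252 + 210 + 120 = 968.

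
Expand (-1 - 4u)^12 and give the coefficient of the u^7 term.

12976128

The general term is C(12,j)·(-1)^j·(-4u)^(12-j); the u^7 term has j = 5.
C(12,5) = 792.
Coefficient = C(12,5) · (-1)^5 · (-4)^7 = 792 · (-1) · (-16384) = 12976128.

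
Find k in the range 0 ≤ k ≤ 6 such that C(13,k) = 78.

2

C(13,k) increases on 0 ≤ k ≤ 6. C(13,1) = 13 and C(13,2) = 78, so k = 2.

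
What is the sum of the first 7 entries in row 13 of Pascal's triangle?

4096

1 + 13 + 78 + 286 + 715 + 1287 + 1716 = 4096.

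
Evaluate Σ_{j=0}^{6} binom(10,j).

1 + 10 + 45 + 120 + 210 + 252 + 210 = 848.

848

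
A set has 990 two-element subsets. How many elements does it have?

n(n−1)/2 = 990 ⇒ n(n−1) = 1980. Since 45·44 = 1980, n = 45.

45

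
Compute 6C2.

C(6,2) = (6·5) / 2! = 30 / 2 = 15.

15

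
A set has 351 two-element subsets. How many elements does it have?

27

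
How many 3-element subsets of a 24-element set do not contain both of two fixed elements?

2002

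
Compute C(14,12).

C(14,12) = C(14,2) by symmetry.
C(14,2) = (14·13) / 2! = 182 / 2 = 91.

91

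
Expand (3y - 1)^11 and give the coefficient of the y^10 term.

The general term is C(11,j)·(3y)^j·(-1)^(11-j); the y^10 term has j = 10.
C(11,10) = 11.
Coefficient = C(11,10) · 3^10 · (-1)^1 = 11 · 59049 · (-1) = -649539.

-649539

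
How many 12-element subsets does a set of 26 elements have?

9657700

C(26,12) = (26·25·24·23·22·21·20·19·18·17·16·15) / 12! = 4626053752320000 / 479001600 = 9657700.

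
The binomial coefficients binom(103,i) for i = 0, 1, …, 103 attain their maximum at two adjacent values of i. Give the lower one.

For odd n = 103, C(103,i) peaks at i = (n−1)/2 and (n+1)/2; the lower is 51.

51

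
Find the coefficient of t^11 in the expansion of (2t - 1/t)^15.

General term: C(15,j)·(2t)^j·(-1/t)^(15-j), with t-exponent 1j − 1(15−j) = 2j − 15.
Set 2j − 15 = 11: j = 13.
C(15,13) = 105; 2^13 = 8192; (-1)^2 = 1.
Coefficient = 105 · 8192 · 1 = 860160.

860160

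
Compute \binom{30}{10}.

30045015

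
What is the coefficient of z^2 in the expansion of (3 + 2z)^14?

The general term is C(14,j)·(3)^j·(2z)^(14-j); the z^2 term has j = 12.
C(14,12) = 91.
Coefficient = C(14,12) · 3^12 · 2^2 = 91 · 531441 · 4 = 193444524.

193444524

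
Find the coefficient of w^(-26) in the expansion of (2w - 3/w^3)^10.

General term: C(10,j)·(2w)^j·(-3/w^3)^(10-j), with w-exponent 1j − 3(10−j) = 4j − 30.
Set 4j − 30 = -26: j = 1.
C(10,1) = 10; 2^1 = 2; (-3)^9 = -19683.
Coefficient = 10 · 2 · (-19683) = -393660.

-393660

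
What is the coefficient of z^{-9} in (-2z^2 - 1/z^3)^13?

-109824

General term: C(13,j)·(-2z^2)^j·(-1/z^3)^(13-j), with z-exponent 2j − 3(13−j) = 5j − 39.
Set 5j − 39 = -9: j = 6.
C(13,6) = 1716; (-2)^6 = 64; (-1)^7 = -1.
Coefficient = 1716 · 64 · (-1) = -109824.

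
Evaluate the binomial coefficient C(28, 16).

30421755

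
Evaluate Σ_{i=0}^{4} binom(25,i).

15276

1 + 25 + 300 + 2300 + 12650 = 15276.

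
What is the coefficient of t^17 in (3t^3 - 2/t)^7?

-10206

General term: C(7,j)·(3t^3)^j·(-2/t)^(7-j), with t-exponent 3j − 1(7−j) = 4j − 7.
Set 4j − 7 = 17: j = 6.
C(7,6) = 7; 3^6 = 729; (-2)^1 = -2.
Coefficient = 7 · 729 · (-2) = -10206.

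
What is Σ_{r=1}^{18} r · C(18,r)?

2359296

Differentiating (1+x)^18 and setting x=1: Σ r·C(18,r) = 18·2^17 = 2359296.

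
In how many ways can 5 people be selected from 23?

33649

This is C(23,5) = 33649.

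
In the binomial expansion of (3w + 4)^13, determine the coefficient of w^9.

3602776320

The general term is C(13,j)·(3w)^j·(4)^(13-j); the w^9 term has j = 9.
C(13,9) = 715.
Coefficient = C(13,9) · 3^9 · 4^4 = 715 · 19683 · 256 = 3602776320.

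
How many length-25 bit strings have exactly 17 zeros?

Choose the 17 positions: C(25,17) = 1081575.

1081575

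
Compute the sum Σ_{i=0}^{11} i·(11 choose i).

Differentiating (1+x)^11 and setting x=1: Σ i·C(11,i) = 11·2^10 = 11264.

11264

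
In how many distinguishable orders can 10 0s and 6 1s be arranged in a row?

8008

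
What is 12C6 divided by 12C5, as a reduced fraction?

C(n,k+1)/C(n,k) = (n−k)/(k+1) = (12−5)/(5+1) = 7/6.

7/6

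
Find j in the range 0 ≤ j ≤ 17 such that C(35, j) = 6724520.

7

C(35,j) increases on 0 ≤ j ≤ 17. C(35,6) = 1623160 and C(35,7) = 6724520, so j = 7.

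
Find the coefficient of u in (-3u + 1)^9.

-27

The general term is C(9,j)·(-3u)^j·(1)^(9-j); the u^1 term has j = 1.
C(9,1) = 9.
Coefficient = C(9,1) · (-3)^1 = 9 · (-3) = -27.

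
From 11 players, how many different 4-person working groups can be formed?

This is C(11,4) = 330.

330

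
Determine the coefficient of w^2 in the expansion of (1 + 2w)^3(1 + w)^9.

Coefficient of w^2 = Σ_{j} C(3,j)·2^j·C(9,2-j)·1^(2-j) for j from 0 to 2.
= 36 + 54 + 12 = 102.

102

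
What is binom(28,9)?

6906900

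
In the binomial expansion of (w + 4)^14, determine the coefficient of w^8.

The general term is C(14,j)·(w)^j·(4)^(14-j); the w^8 term has j = 8.
C(14,8) = 3003.
Coefficient = C(14,8) · 4^6 = 3003 · 4096 = 12300288.

12300288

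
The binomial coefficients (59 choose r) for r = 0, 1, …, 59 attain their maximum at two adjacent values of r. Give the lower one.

29

For odd n = 59, C(59,r) peaks at r = (n−1)/2 and (n+1)/2; the lower is 29.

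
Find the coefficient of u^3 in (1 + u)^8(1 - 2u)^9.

32

Coefficient of u^3 = Σ_{j} C(8,j)·1^j·C(9,3-j)·(-2)^(3-j) for j from 0 to 3.
= (-672) + 1152 + (-504) + 56 = 32.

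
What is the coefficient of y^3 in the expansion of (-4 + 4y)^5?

10240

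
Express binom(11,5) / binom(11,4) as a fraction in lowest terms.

7/5

C(n,k+1)/C(n,k) = (n−k)/(k+1) = (11−4)/(4+1) = 7/5.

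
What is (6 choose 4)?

15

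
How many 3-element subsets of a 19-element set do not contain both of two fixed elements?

All 3-subsets: C(19,3) = 969. Those containing both fixed elements: C(17,1) = 17.
969 − 17 = 952.

952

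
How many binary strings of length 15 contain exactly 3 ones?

455

Choose the 3 positions: C(15,3) = 455.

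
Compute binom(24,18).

134596

C(24,18) = C(24,6) by symmetry.
C(24,6) = (24·23·22·21·20·19) / 6! = 96909120 / 720 = 134596.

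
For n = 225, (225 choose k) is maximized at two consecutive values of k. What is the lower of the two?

112

For odd n = 225, C(225,k) peaks at k = (n−1)/2 and (n+1)/2; the lower is 112.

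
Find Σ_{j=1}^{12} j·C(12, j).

24576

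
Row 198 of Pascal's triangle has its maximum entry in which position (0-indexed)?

C(198,i) is maximized at i = 198/2 = 99.

99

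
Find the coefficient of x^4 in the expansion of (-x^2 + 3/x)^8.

General term: C(8,j)·(-x^2)^j·(3/x)^(8-j), with x-exponent 2j − 1(8−j) = 3j − 8.
Set 3j − 8 = 4: j = 4.
C(8,4) = 70; (-1)^4 = 1; 3^4 = 81.
Coefficient = 70 · 1 · 81 = 5670.

5670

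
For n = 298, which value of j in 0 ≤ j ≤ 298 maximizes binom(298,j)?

149

C(298,j) is maximized at j = 298/2 = 149.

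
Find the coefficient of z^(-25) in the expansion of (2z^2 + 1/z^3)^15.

General term: C(15,j)·(2z^2)^j·(1/z^3)^(15-j), with z-exponent 2j − 3(15−j) = 5j − 45.
Set 5j − 45 = -25: j = 4.
C(15,4) = 1365; 2^4 = 16; 1^11 = 1.
Coefficient = 1365 · 16 · 1 = 21840.

21840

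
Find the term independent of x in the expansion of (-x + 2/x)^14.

General term: C(14,j)·(-x)^j·(2/x)^(14-j), with x-exponent 1j − 1(14−j) = 2j − 14.
Set 2j − 14 = 0: j = 7.
C(14,7) = 3432; (-1)^7 = -1; 2^7 = 128.
Coefficient = 3432 · (-1) · 128 = -439296.

-439296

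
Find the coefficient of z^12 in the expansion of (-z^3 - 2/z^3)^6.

General term: C(6,j)·(-z^3)^j·(-2/z^3)^(6-j), with z-exponent 3j − 3(6−j) = 6j − 18.
Set 6j − 18 = 12: j = 5.
C(6,5) = 6; (-1)^5 = -1; (-2)^1 = -2.
Coefficient = 6 · (-1) · (-2) = 12.

12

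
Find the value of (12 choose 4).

495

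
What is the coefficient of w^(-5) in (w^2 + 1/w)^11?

General term: C(11,j)·(w^2)^j·(1/w)^(11-j), with w-exponent 2j − 1(11−j) = 3j − 11.
Set 3j − 11 = -5: j = 2.
C(11,2) = 55; 1^2 = 1; 1^9 = 1.
Coefficient = 55 · 1 · 1 = 55.

55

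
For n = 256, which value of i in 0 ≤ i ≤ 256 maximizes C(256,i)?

128

C(256,i) is maximized at i = 256/2 = 128.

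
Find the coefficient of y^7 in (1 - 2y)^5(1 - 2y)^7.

(1 - 2y)^5(1 - 2y)^7 = (1 - 2y)^12, so the coefficient of y^7 is C(12,7)·(-2)^7 = 792·-128 = -101376.

-101376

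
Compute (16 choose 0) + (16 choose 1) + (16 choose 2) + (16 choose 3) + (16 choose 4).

1 + 16 + 120 + 560 + 1820 = 2517.

2517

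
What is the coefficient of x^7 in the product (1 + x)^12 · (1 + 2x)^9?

1242864

Coefficient of x^7 = Σ_{j} C(12,j)·1^j·C(9,7-j)·2^(7-j) for j from 0 to 7.
= 4608 + 64512 + 266112 + 443520 + 332640 + 114048 + 16632 + 792 = 1242864.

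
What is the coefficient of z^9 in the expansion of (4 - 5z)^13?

-357500000000

The general term is C(13,j)·(4)^j·(-5z)^(13-j); the z^9 term has j = 4.
C(13,4) = 715.
Coefficient = C(13,4) · 4^4 · (-5)^9 = 715 · 256 · (-1953125) = -357500000000.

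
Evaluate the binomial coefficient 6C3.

20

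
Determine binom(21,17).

5985

C(21,17) = C(21,4) by symmetry.
C(21,4) = (21·20·19·18) / 4! = 143640 / 24 = 5985.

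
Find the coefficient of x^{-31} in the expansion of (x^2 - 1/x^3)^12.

-12

General term: C(12,j)·(x^2)^j·(-1/x^3)^(12-j), with x-exponent 2j − 3(12−j) = 5j − 36.
Set 5j − 36 = -31: j = 1.
C(12,1) = 12; 1^1 = 1; (-1)^11 = -1.
Coefficient = 12 · 1 · (-1) = -12.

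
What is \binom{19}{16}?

969

C(19,16) = C(19,3) by symmetry.
C(19,3) = (19·18·17) / 3! = 5814 / 6 = 969.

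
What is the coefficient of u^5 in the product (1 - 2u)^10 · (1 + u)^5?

Coefficient of u^5 = Σ_{j} C(10,j)·(-2)^j·C(5,5-j)·1^(5-j) for j from 0 to 5.
= 1 + (-100) + 1800 + (-9600) + 16800 + (-8064) = 837.

837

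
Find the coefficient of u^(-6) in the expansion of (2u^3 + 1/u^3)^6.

60

General term: C(6,j)·(2u^3)^j·(1/u^3)^(6-j), with u-exponent 3j − 3(6−j) = 6j − 18.
Set 6j − 18 = -6: j = 2.
C(6,2) = 15; 2^2 = 4; 1^4 = 1.
Coefficient = 15 · 4 · 1 = 60.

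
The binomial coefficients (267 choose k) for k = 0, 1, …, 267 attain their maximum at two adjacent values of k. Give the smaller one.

133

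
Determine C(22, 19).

1540

C(22,19) = C(22,3) by symmetry.
C(22,3) = (22·21·20) / 3! = 9240 / 6 = 1540.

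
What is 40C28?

5586853480

C(40,28) = C(40,12) by symmetry.
C(40,12) = (40·39·38·37·36·35·34·33·32·31·30·29) / 12! = 2676111755885568000 / 479001600 = 5586853480.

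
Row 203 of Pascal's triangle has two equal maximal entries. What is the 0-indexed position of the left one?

101

For odd n = 203, C(203,k) peaks at k = (n−1)/2 and (n+1)/2; the lower is 101.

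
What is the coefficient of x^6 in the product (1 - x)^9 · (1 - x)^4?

Coefficient of x^6 = Σ_{j} C(9,j)·(-1)^j·C(4,6-j)·(-1)^(6-j) for j from 2 to 6.
= 36 + 336 + 756 + 504 + 84 = 1716.

1716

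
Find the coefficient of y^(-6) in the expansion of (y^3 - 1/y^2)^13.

General term: C(13,j)·(y^3)^j·(-1/y^2)^(13-j), with y-exponent 3j − 2(13−j) = 5j − 26.
Set 5j − 26 = -6: j = 4.
C(13,4) = 715; 1^4 = 1; (-1)^9 = -1.
Coefficient = 715 · 1 · (-1) = -715.

-715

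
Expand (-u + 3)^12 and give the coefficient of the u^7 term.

-192456

The general term is C(12,j)·(-u)^j·(3)^(12-j); the u^7 term has j = 7.
C(12,7) = 792.
Coefficient = C(12,7) · (-1)^7 · 3^5 = 792 · (-1) · 243 = -192456.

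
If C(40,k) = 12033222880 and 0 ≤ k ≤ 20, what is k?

C(40,k) increases on 0 ≤ k ≤ 20. C(40,12) = 5586853480 and C(40,13) = 12033222880, so k = 13.

13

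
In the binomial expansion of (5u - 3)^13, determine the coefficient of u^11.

The general term is C(13,j)·(5u)^j·(-3)^(13-j); the u^11 term has j = 11.
C(13,11) = 78.
Coefficient = C(13,11) · 5^11 · (-3)^2 = 78 · 48828125 · 9 = 34277343750.

34277343750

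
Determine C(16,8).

C(16,8) = (16·15·14·13·12·11·10·9) / 8! = 518918400 / 40320 = 12870.

12870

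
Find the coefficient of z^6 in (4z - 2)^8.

458752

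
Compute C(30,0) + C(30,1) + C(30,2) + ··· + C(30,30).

1073741824

The entries of row 30 sum to 2^30 = 1073741824.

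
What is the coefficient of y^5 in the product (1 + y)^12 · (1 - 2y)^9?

-630

Coefficient of y^5 = Σ_{j} C(12,j)·1^j·C(9,5-j)·(-2)^(5-j) for j from 0 to 5.
= (-4032) + 24192 + (-44352) + 31680 + (-8910) + 792 = -630.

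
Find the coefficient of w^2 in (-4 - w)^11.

-14417920

The general term is C(11,j)·(-4)^j·(-w)^(11-j); the w^2 term has j = 9.
C(11,9) = 55.
Coefficient = C(11,9) · (-4)^9 = 55 · (-262144) = -14417920.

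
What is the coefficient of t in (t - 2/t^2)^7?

General term: C(7,j)·(t)^j·(-2/t^2)^(7-j), with t-exponent 1j − 2(7−j) = 3j − 14.
Set 3j − 14 = 1: j = 5.
C(7,5) = 21; 1^5 = 1; (-2)^2 = 4.
Coefficient = 21 · 1 · 4 = 84.

84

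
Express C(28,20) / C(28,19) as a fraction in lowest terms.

9/20

C(n,k+1)/C(n,k) = (n−k)/(k+1) = (28−19)/(19+1) = 9/20.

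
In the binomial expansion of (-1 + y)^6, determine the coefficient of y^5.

The general term is C(6,j)·(-1)^j·(y)^(6-j); the y^5 term has j = 1.
C(6,1) = 6.
Coefficient = C(6,1) · (-1)^1 = 6 · (-1) = -6.

-6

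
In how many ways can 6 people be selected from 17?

This is C(17,6) = 12376.

12376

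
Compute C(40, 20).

137846528820

C(40,20) = (40·39·38·37·36·35·34·33·32·31·30·29·28·27·26·25·24·23·22·21) / 20! = 335367096786357081410764800000 / 2432902008176640000 = 137846528820.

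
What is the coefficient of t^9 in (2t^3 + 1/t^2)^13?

General term: C(13,j)·(2t^3)^j·(1/t^2)^(13-j), with t-exponent 3j − 2(13−j) = 5j − 26.
Set 5j − 26 = 9: j = 7.
C(13,7) = 1716; 2^7 = 128; 1^6 = 1.
Coefficient = 1716 · 128 · 1 = 219648.

219648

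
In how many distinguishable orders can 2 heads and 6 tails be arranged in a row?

28

Choose positions for the heads: C(8,2) = 28.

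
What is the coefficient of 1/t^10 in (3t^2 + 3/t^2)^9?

General term: C(9,j)·(3t^2)^j·(3/t^2)^(9-j), with t-exponent 2j − 2(9−j) = 4j − 18.
Set 4j − 18 = -10: j = 2.
C(9,2) = 36; 3^2 = 9; 3^7 = 2187.
Coefficient = 36 · 9 · 2187 = 708588.

708588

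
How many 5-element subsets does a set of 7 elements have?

21

C(7,5) = C(7,2) by symmetry.
C(7,2) = (7·6) / 2! = 42 / 2 = 21.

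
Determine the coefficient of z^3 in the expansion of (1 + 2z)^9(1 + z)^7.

Coefficient of z^3 = Σ_{j} C(9,j)·2^j·C(7,3-j)·1^(3-j) for j from 0 to 3.
= 35 + 378 + 1008 + 672 = 2093.

2093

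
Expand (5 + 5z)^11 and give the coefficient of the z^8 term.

8056640625

The general term is C(11,j)·(5)^j·(5z)^(11-j); the z^8 term has j = 3.
C(11,3) = 165.
Coefficient = C(11,3) · 5^3 · 5^8 = 165 · 125 · 390625 = 8056640625.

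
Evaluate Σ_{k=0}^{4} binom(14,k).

1 + 14 + 91 + 364 + 1001 = 1471.

1471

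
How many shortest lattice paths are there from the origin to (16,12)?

Each path is a sequence of 28 steps with 16 rights: C(28,16) = 30421755.

30421755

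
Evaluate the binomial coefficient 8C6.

28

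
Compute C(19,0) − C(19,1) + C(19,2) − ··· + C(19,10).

The partial alternating sum Σ_{k=0}^{10} (−1)^k C(19,k) = (−1)^10 C(18,10) = 43758.

43758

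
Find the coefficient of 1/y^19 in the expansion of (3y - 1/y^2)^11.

33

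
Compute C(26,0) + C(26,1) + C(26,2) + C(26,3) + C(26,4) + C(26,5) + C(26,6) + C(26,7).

971712

1 + 26 + 325 + 2600 + 14950 + 65780 + 230230 + 657800 = 971712.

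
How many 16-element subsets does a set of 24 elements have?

735471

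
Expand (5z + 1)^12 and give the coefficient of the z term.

The general term is C(12,j)·(5z)^j·(1)^(12-j); the z^1 term has j = 1.
C(12,1) = 12.
Coefficient = C(12,1) · 5^1 = 12 · 5 = 60.

60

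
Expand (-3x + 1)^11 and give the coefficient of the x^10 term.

649539

The general term is C(11,j)·(-3x)^j·(1)^(11-j); the x^10 term has j = 10.
C(11,10) = 11.
Coefficient = C(11,10) · (-3)^10 = 11 · 59049 = 649539.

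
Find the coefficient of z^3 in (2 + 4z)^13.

18743296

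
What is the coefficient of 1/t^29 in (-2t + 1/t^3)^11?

-22

General term: C(11,j)·(-2t)^j·(1/t^3)^(11-j), with t-exponent 1j − 3(11−j) = 4j − 33.
Set 4j − 33 = -29: j = 1.
C(11,1) = 11; (-2)^1 = -2; 1^10 = 1.
Coefficient = 11 · (-2) · 1 = -22.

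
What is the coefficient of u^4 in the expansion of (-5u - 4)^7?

-1400000

The general term is C(7,j)·(-5u)^j·(-4)^(7-j); the u^4 term has j = 4.
C(7,4) = 35.
Coefficient = C(7,4) · (-5)^4 · (-4)^3 = 35 · 625 · (-64) = -1400000.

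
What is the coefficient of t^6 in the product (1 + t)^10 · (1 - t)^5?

65

Coefficient of t^6 = Σ_{j} C(10,j)·1^j·C(5,6-j)·(-1)^(6-j) for j from 1 to 6.
= (-10) + 225 + (-1200) + 2100 + (-1260) + 210 = 65.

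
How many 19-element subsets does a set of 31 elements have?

C(31,19) = C(31,12) by symmetry.
C(31,12) = (31·30·29·28·27·26·25·24·23·22·21·20) / 12! = 67596957267840000 / 479001600 = 141120525.

141120525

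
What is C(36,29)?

8347680

C(36,29) = C(36,7) by symmetry.
C(36,7) = (36·35·34·33·32·31·30) / 7! = 42072307200 / 5040 = 8347680.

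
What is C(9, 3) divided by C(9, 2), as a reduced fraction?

7/3

C(n,k+1)/C(n,k) = (n−k)/(k+1) = (9−2)/(2+1) = 7/3.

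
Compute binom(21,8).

203490

C(21,8) = (21·20·19·18·17·16·15·14) / 8! = 8204716800 / 40320 = 203490.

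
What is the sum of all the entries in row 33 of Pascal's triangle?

The entries of row 33 sum to 2^33 = 8589934592.

8589934592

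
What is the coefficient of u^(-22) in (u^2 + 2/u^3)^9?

General term: C(9,j)·(u^2)^j·(2/u^3)^(9-j), with u-exponent 2j − 3(9−j) = 5j − 27.
Set 5j − 27 = -22: j = 1.
C(9,1) = 9; 1^1 = 1; 2^8 = 256.
Coefficient = 9 · 1 · 256 = 2304.

2304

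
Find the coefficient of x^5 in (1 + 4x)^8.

57344

The general term is C(8,j)·(1)^j·(4x)^(8-j); the x^5 term has j = 3.
C(8,3) = 56.
Coefficient = C(8,3) · 4^5 = 56 · 1024 = 57344.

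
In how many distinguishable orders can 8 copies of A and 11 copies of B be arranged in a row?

Choose positions for the A's: C(19,8) = 75582.

75582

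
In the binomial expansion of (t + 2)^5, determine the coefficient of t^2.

The general term is C(5,j)·(t)^j·(2)^(5-j); the t^2 term has j = 2.
C(5,2) = 10.
Coefficient = C(5,2) · 2^3 = 10 · 8 = 80.

80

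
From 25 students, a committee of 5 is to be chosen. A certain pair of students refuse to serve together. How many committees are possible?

51359

All 5-subsets: C(25,5) = 53130. Those containing both fixed elements: C(23,3) = 1771.
53130 − 1771 = 51359.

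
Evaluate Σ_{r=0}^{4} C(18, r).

4048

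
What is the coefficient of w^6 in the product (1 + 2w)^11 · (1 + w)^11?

Coefficient of w^6 = Σ_{j} C(11,j)·2^j·C(11,6-j)·1^(6-j) for j from 0 to 6.
= 462 + 10164 + 72600 + 217800 + 290400 + 162624 + 29568 = 783618.

783618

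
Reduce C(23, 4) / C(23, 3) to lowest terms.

5

C(n,k+1)/C(n,k) = (n−k)/(k+1) = (23−3)/(3+1) = 20/4 = 5.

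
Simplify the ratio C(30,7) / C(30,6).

24/7

C(n,k+1)/C(n,k) = (n−k)/(k+1) = (30−6)/(6+1) = 24/7.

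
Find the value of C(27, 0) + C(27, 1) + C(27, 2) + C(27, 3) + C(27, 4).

1 + 27 + 351 + 2925 + 17550 = 20854.

20854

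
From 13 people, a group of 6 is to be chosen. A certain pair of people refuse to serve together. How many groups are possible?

1386

All 6-subsets: C(13,6) = 1716. Those containing both fixed elements: C(11,4) = 330.
1716 − 330 = 1386.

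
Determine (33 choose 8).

13884156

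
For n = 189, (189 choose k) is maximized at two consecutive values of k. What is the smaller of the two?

For odd n = 189, C(189,k) peaks at k = (n−1)/2 and (n+1)/2; the smaller is 94.

94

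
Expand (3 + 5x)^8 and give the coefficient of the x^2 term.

510300

The general term is C(8,j)·(3)^j·(5x)^(8-j); the x^2 term has j = 6.
C(8,6) = 28.
Coefficient = C(8,6) · 3^6 · 5^2 = 28 · 729 · 25 = 510300.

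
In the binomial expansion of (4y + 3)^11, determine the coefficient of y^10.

34603008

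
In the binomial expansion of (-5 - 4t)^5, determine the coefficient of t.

-12500

The general term is C(5,j)·(-5)^j·(-4t)^(5-j); the t^1 term has j = 4.
C(5,4) = 5.
Coefficient = C(5,4) · (-5)^4 · (-4)^1 = 5 · 625 · (-4) = -12500.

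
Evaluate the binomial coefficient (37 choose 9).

C(37,9) = (37·36·35·34·33·32·31·30·29) / 9! = 45143585625600 / 362880 = 124403620.

124403620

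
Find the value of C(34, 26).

18156204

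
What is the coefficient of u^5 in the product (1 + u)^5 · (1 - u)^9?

-20

Coefficient of u^5 = Σ_{j} C(5,j)·1^j·C(9,5-j)·(-1)^(5-j) for j from 0 to 5.
= (-126) + 630 + (-840) + 360 + (-45) + 1 = -20.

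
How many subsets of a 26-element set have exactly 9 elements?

Choose the 9 positions: C(26,9) = 3124550.

3124550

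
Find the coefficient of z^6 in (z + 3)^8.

252

The general term is C(8,j)·(z)^j·(3)^(8-j); the z^6 term has j = 6.
C(8,6) = 28.
Coefficient = C(8,6) · 3^2 = 28 · 9 = 252.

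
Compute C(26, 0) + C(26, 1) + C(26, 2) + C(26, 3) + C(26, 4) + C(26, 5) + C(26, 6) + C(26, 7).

1 + 26 + 325 + 2600 + 14950 + 65780 + 230230 + 657800 = 971712.

971712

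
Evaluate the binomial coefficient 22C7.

C(22,7) = (22·21·20·19·18·17·16) / 7! = 859541760 / 5040 = 170544.

170544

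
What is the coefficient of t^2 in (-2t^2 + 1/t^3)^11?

General term: C(11,j)·(-2t^2)^j·(1/t^3)^(11-j), with t-exponent 2j − 3(11−j) = 5j − 33.
Set 5j − 33 = 2: j = 7.
C(11,7) = 330; (-2)^7 = -128; 1^4 = 1.
Coefficient = 330 · (-128) · 1 = -42240.

-42240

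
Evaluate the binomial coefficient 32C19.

347373600

C(32,19) = C(32,13) by symmetry.
C(32,13) = (32·31·30·29·28·27·26·25·24·23·22·21·20) / 13! = 2163102632570880000 / 6227020800 = 347373600.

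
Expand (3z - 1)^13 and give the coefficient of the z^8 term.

The general term is C(13,j)·(3z)^j·(-1)^(13-j); the z^8 term has j = 8.
C(13,8) = 1287.
Coefficient = C(13,8) · 3^8 · (-1)^5 = 1287 · 6561 · (-1) = -8444007.

-8444007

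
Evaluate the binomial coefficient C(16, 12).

1820

C(16,12) = C(16,4) by symmetry.
C(16,4) = (16·15·14·13) / 4! = 43680 / 24 = 1820.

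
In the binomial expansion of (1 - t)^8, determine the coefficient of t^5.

The general term is C(8,j)·(1)^j·(-t)^(8-j); the t^5 term has j = 3.
C(8,3) = 56.
Coefficient = C(8,3) · (-1)^5 = 56 · (-1) = -56.

-56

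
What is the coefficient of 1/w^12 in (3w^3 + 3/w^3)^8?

183708

General term: C(8,j)·(3w^3)^j·(3/w^3)^(8-j), with w-exponent 3j − 3(8−j) = 6j − 24.
Set 6j − 24 = -12: j = 2.
C(8,2) = 28; 3^2 = 9; 3^6 = 729.
Coefficient = 28 · 9 · 729 = 183708.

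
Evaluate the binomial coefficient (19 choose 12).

50388

C(19,12) = C(19,7) by symmetry.
C(19,7) = (19·18·17·16·15·14·13) / 7! = 253955520 / 5040 = 50388.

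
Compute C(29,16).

67863915

C(29,16) = C(29,13) by symmetry.
C(29,13) = (29·28·27·26·25·24·23·22·21·20·19·18·17) / 13! = 422590010274432000 / 6227020800 = 67863915.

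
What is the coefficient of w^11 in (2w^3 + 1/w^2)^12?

General term: C(12,j)·(2w^3)^j·(1/w^2)^(12-j), with w-exponent 3j − 2(12−j) = 5j − 24.
Set 5j − 24 = 11: j = 7.
C(12,7) = 792; 2^7 = 128; 1^5 = 1.
Coefficient = 792 · 128 · 1 = 101376.

101376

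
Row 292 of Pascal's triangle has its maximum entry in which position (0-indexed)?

C(292,i) is maximized at i = 292/2 = 146.

146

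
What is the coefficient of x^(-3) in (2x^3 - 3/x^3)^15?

5404164480

General term: C(15,j)·(2x^3)^j·(-3/x^3)^(15-j), with x-exponent 3j − 3(15−j) = 6j − 45.
Set 6j − 45 = -3: j = 7.
C(15,7) = 6435; 2^7 = 128; (-3)^8 = 6561.
Coefficient = 6435 · 128 · 6561 = 5404164480.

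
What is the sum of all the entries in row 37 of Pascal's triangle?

137438953472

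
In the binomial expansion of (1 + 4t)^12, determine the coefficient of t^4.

126720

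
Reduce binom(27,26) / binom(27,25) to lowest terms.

C(n,k+1)/C(n,k) = (n−k)/(k+1) = (27−25)/(25+1) = 2/26 = 1/13.

1/13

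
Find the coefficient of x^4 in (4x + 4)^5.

5120

The general term is C(5,j)·(4x)^j·(4)^(5-j); the x^4 term has j = 4.
C(5,4) = 5.
Coefficient = C(5,4) · 4^4 · 4^1 = 5 · 256 · 4 = 5120.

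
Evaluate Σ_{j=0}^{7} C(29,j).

2182396

1 + 29 + 406 + 3654 + 23751 + 118755 + 475020 + 1560780 = 2182396.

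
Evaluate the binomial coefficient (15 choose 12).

455

C(15,12) = C(15,3) by symmetry.
C(15,3) = (15·14·13) / 3! = 2730 / 6 = 455.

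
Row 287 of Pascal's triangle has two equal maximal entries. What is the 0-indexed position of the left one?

143

For odd n = 287, C(287,r) peaks at r = (n−1)/2 and (n+1)/2; the smaller is 143.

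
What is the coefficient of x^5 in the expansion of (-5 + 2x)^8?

-224000

The general term is C(8,j)·(-5)^j·(2x)^(8-j); the x^5 term has j = 3.
C(8,3) = 56.
Coefficient = C(8,3) · (-5)^3 · 2^5 = 56 · (-125) · 32 = -224000.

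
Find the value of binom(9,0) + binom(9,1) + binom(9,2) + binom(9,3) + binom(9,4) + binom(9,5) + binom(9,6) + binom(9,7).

502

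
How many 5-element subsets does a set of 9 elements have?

C(9,5) = C(9,4) by symmetry.
C(9,4) = (9·8·7·6) / 4! = 3024 / 24 = 126.

126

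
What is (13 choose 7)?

C(13,7) = C(13,6) by symmetry.
C(13,6) = (13·12·11·10·9·8) / 6! = 1235520 / 720 = 1716.

1716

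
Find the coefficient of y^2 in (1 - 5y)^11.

1375

The general term is C(11,j)·(1)^j·(-5y)^(11-j); the y^2 term has j = 9.
C(11,9) = 55.
Coefficient = C(11,9) · (-5)^2 = 55 · 25 = 1375.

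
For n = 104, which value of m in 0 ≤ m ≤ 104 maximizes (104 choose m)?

52

C(104,m) is maximized at m = 104/2 = 52.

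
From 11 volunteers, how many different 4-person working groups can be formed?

This is C(11,4) = 330.

330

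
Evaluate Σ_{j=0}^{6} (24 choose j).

1 + 24 + 276 + 2024 + 10626 + 42504 + 134596 = 190051.

190051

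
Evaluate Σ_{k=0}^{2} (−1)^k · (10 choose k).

The partial alternating sum Σ_{k=0}^{2} (−1)^k C(10,k) = (−1)^2 C(9,2) = 36.

36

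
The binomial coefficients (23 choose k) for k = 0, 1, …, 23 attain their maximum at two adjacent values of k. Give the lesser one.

11

For odd n = 23, C(23,k) peaks at k = (n−1)/2 and (n+1)/2; the lesser is 11.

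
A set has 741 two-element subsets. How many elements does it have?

n(n−1)/2 = 741 ⇒ n(n−1) = 1482. Since 39·38 = 1482, n = 39.

39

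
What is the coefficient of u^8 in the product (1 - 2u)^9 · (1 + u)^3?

576

Coefficient of u^8 = Σ_{j} C(9,j)·(-2)^j·C(3,8-j)·1^(8-j) for j from 5 to 8.
= (-4032) + 16128 + (-13824) + 2304 = 576.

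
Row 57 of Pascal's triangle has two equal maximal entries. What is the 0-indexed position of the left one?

For odd n = 57, C(57,k) peaks at k = (n−1)/2 and (n+1)/2; the lesser is 28.

28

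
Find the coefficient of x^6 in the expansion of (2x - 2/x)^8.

General term: C(8,j)·(2x)^j·(-2/x)^(8-j), with x-exponent 1j − 1(8−j) = 2j − 8.
Set 2j − 8 = 6: j = 7.
C(8,7) = 8; 2^7 = 128; (-2)^1 = -2.
Coefficient = 8 · 128 · (-2) = -2048.

-2048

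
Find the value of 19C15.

3876

C(19,15) = C(19,4) by symmetry.
C(19,4) = (19·18·17·16) / 4! = 93024 / 24 = 3876.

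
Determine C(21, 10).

C(21,10) = (21·20·19·18·17·16·15·14·13·12) / 10! = 1279935820800 / 3628800 = 352716.

352716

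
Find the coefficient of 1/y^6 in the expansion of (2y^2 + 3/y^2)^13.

General term: C(13,j)·(2y^2)^j·(3/y^2)^(13-j), with y-exponent 2j − 2(13−j) = 4j − 26.
Set 4j − 26 = -6: j = 5.
C(13,5) = 1287; 2^5 = 32; 3^8 = 6561.
Coefficient = 1287 · 32 · 6561 = 270208224.

270208224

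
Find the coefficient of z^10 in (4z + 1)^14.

The general term is C(14,j)·(4z)^j·(1)^(14-j); the z^10 term has j = 10.
C(14,10) = 1001.
Coefficient = C(14,10) · 4^10 = 1001 · 1048576 = 1049624576.

1049624576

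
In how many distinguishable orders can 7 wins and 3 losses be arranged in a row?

Choose positions for the wins: C(10,7) = 120.

120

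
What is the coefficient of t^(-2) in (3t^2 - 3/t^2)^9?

-2480058

General term: C(9,j)·(3t^2)^j·(-3/t^2)^(9-j), with t-exponent 2j − 2(9−j) = 4j − 18.
Set 4j − 18 = -2: j = 4.
C(9,4) = 126; 3^4 = 81; (-3)^5 = -243.
Coefficient = 126 · 81 · (-243) = -2480058.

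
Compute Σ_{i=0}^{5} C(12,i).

1586

1 + 12 + 66 + 220 + 495 + 792 = 1586.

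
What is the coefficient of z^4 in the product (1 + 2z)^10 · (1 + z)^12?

31655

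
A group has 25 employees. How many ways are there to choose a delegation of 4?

This is C(25,4) = 12650.

12650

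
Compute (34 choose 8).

C(34,8) = (34·33·32·31·30·29·28·27) / 8! = 732058145280 / 40320 = 18156204.

18156204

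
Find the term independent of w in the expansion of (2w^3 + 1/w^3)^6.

General term: C(6,j)·(2w^3)^j·(1/w^3)^(6-j), with w-exponent 3j − 3(6−j) = 6j − 18.
Set 6j − 18 = 0: j = 3.
C(6,3) = 20; 2^3 = 8; 1^3 = 1.
Coefficient = 20 · 8 · 1 = 160.

160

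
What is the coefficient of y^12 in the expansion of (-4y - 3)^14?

The general term is C(14,j)·(-4y)^j·(-3)^(14-j); the y^12 term has j = 12.
C(14,12) = 91.
Coefficient = C(14,12) · (-4)^12 · (-3)^2 = 91 · 16777216 · 9 = 13740539904.

13740539904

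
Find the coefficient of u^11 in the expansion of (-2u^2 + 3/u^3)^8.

General term: C(8,j)·(-2u^2)^j·(3/u^3)^(8-j), with u-exponent 2j − 3(8−j) = 5j − 24.
Set 5j − 24 = 11: j = 7.
C(8,7) = 8; (-2)^7 = -128; 3^1 = 3.
Coefficient = 8 · (-128) · 3 = -3072.

-3072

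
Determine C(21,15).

54264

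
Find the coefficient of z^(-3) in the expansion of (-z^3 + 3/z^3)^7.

-2835

General term: C(7,j)·(-z^3)^j·(3/z^3)^(7-j), with z-exponent 3j − 3(7−j) = 6j − 21.
Set 6j − 21 = -3: j = 3.
C(7,3) = 35; (-1)^3 = -1; 3^4 = 81.
Coefficient = 35 · (-1) · 81 = -2835.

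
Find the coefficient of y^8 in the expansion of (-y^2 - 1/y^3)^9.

-36

General term: C(9,j)·(-y^2)^j·(-1/y^3)^(9-j), with y-exponent 2j − 3(9−j) = 5j − 27.
Set 5j − 27 = 8: j = 7.
C(9,7) = 36; (-1)^7 = -1; (-1)^2 = 1.
Coefficient = 36 · (-1) · 1 = -36.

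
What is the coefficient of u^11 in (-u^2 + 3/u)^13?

312741

General term: C(13,j)·(-u^2)^j·(3/u)^(13-j), with u-exponent 2j − 1(13−j) = 3j − 13.
Set 3j − 13 = 11: j = 8.
C(13,8) = 1287; (-1)^8 = 1; 3^5 = 243.
Coefficient = 1287 · 1 · 243 = 312741.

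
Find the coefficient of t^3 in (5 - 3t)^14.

-479882812500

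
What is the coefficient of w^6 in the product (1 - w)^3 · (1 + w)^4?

-1

Coefficient of w^6 = Σ_{j} C(3,j)·(-1)^j·C(4,6-j)·1^(6-j) for j from 2 to 3.
= 3 + (-4) = -1.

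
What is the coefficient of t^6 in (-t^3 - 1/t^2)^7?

-35

General term: C(7,j)·(-t^3)^j·(-1/t^2)^(7-j), with t-exponent 3j − 2(7−j) = 5j − 14.
Set 5j − 14 = 6: j = 4.
C(7,4) = 35; (-1)^4 = 1; (-1)^3 = -1.
Coefficient = 35 · 1 · (-1) = -35.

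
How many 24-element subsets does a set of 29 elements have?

C(29,24) = C(29,5) by symmetry.
C(29,5) = (29·28·27·26·25) / 5! = 14250600 / 120 = 118755.

118755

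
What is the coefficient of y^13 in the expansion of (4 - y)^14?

The general term is C(14,j)·(4)^j·(-y)^(14-j); the y^13 term has j = 1.
C(14,1) = 14.
Coefficient = C(14,1) · 4^1 · (-1)^13 = 14 · 4 · (-1) = -56.

-56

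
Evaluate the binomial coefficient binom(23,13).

C(23,13) = C(23,10) by symmetry.
C(23,10) = (23·22·21·20·19·18·17·16·15·14) / 10! = 4151586700800 / 3628800 = 1144066.

1144066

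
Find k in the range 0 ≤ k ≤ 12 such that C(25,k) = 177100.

C(25,k) increases on 0 ≤ k ≤ 12. C(25,5) = 53130 and C(25,6) = 177100, so k = 6.

6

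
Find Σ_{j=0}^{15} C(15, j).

32768

The entries of row 15 sum to 2^15 = 32768.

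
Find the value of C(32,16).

601080390

C(32,16) = (32·31·30·29·28·27·26·25·24·23·22·21·20·19·18·17) / 16! = 12576278705767096320000 / 20922789888000 = 601080390.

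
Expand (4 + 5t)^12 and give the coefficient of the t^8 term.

49500000000

The general term is C(12,j)·(4)^j·(5t)^(12-j); the t^8 term has j = 4.
C(12,4) = 495.
Coefficient = C(12,4) · 4^4 · 5^8 = 495 · 256 · 390625 = 49500000000.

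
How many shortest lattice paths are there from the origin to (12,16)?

30421755

Each path is a sequence of 28 steps with 12 rights: C(28,12) = 30421755.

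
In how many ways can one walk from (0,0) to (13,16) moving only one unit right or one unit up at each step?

67863915

Each path is a sequence of 29 steps with 13 rights: C(29,13) = 67863915.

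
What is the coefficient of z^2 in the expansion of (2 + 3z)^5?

720

The general term is C(5,j)·(2)^j·(3z)^(5-j); the z^2 term has j = 3.
C(5,3) = 10.
Coefficient = C(5,3) · 2^3 · 3^2 = 10 · 8 · 9 = 720.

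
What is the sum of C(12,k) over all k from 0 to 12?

Setting x = 1 in (1+x)^12 gives Σ C(12,k) = 2^12 = 4096.

4096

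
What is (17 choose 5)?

6188

C(17,5) = (17·16·15·14·13) / 5! = 742560 / 120 = 6188.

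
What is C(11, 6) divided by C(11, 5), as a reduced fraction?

1

C(n,k+1)/C(n,k) = (n−k)/(k+1) = (11−5)/(5+1) = 6/6 = 1.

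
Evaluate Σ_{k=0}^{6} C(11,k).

1 + 11 + 55 + 165 + 330 + 462 + 462 = 1486.

1486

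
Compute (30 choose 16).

C(30,16) = C(30,14) by symmetry.
C(30,14) = (30·29·28·27·26·25·24·23·22·21·20·19·18·17) / 14! = 12677700308232960000 / 87178291200 = 145422675.

145422675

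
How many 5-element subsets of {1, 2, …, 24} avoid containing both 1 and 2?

All 5-subsets: C(24,5) = 42504. Those containing both fixed elements: C(22,3) = 1540.
42504 − 1540 = 40964.

40964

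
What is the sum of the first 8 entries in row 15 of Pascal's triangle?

1 + 15 + 105 + 455 + 1365 + 3003 + 5005 + 6435 = 16384.

16384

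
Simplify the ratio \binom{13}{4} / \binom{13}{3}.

C(n,k+1)/C(n,k) = (n−k)/(k+1) = (13−3)/(3+1) = 10/4 = 5/2.

5/2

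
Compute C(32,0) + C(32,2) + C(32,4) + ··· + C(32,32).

Even-k terms of row 32 sum to 2^31 = 2147483648.

2147483648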